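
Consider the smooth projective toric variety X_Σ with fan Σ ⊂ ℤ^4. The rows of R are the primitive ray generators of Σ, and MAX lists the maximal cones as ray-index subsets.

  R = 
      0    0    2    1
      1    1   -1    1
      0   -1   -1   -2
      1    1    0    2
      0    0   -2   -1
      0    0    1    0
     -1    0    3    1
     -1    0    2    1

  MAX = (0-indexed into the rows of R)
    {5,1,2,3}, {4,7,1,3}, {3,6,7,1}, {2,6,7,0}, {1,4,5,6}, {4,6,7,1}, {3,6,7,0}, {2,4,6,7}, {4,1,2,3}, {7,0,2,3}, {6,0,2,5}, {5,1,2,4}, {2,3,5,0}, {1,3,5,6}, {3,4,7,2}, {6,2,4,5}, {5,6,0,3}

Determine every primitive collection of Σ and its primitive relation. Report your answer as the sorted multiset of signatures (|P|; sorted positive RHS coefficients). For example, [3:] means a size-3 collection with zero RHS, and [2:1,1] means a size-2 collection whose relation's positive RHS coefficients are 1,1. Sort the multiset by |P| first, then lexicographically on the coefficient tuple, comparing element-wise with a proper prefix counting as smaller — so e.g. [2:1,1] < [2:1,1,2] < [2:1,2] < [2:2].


The 8 primitive collections of Σ (r=8, n=4):

  P = {0,4}:  v_{0} + v_{4} = 0  ⟹  sig = [2:]
  P = {5,7}:  v_{5} + v_{7} = v_{6}  ⟹  sig = [2:1]
  P = {0,1}:  v_{0} + v_{1} = v_{3} + v_{5}  ⟹  sig = [2:1,1]
  P = {1,2,7}:  v_{1} + v_{2} + v_{7} = 0  ⟹  sig = [3:]
  P = {1,2,6}:  v_{1} + v_{2} + v_{6} = v_{5}  ⟹  sig = [3:1]
  P = {2,3,6}:  v_{2} + v_{3} + v_{6} = v_{0}  ⟹  sig = [3:1]
  P = {3,4,5}:  v_{3} + v_{4} + v_{5} = v_{1}  ⟹  sig = [3:1]
  P = {3,4,6}:  v_{3} + v_{4} + v_{6} = v_{1} + v_{7}  ⟹  sig = [3:1,1]

Signatures (|P|; sorted positive RHS coefficients), sorted:
    [2:]
    [2:1]
    [2:1,1]
    [3:]
    [3:1]
    [3:1]
    [3:1]
    [3:1,1]


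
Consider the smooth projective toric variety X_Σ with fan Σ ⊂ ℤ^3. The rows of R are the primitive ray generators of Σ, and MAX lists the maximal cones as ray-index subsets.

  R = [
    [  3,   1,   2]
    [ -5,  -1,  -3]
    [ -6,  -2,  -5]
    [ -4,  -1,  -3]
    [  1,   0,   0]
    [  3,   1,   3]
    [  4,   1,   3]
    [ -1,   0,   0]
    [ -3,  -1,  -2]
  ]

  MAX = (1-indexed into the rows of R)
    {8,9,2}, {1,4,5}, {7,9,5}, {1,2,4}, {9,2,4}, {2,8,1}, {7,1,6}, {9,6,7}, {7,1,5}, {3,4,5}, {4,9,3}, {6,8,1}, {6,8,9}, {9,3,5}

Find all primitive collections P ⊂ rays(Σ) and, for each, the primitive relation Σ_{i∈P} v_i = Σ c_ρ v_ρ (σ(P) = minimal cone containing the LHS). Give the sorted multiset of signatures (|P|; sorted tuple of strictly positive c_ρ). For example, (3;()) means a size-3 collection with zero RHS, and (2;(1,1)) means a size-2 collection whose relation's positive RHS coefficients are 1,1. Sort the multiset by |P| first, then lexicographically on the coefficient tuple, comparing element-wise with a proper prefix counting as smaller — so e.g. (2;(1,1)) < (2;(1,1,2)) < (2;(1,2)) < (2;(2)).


The 16 primitive collections of Σ (r=9, n=3):

  P={1,9}:  v_{1} + v_{9} = 0  ⇒ sig = (2;())
  P={4,7}:  v_{4} + v_{7} = 0  ⇒ sig = (2;())
  P={5,8}:  v_{5} + v_{8} = 0  ⇒ sig = (2;())
  P={2,5}:  v_{2} + v_{5} = v_{4}  ⇒ sig = (2;(1))
  P={2,7}:  v_{2} + v_{7} = v_{8}  ⇒ sig = (2;(1))
  P={3,6}:  v_{3} + v_{6} = v_{9}  ⇒ sig = (2;(1))
  P={4,6}:  v_{4} + v_{6} = v_{8}  ⇒ sig = (2;(1))
  P={4,8}:  v_{4} + v_{8} = v_{2}  ⇒ sig = (2;(1))
  P={5,6}:  v_{5} + v_{6} = v_{7}  ⇒ sig = (2;(1))
  P={7,8}:  v_{7} + v_{8} = v_{6}  ⇒ sig = (2;(1))
  P={1,3}:  v_{1} + v_{3} = v_{4} + v_{5}  ⇒ sig = (2;(1,1))
  P={3,7}:  v_{3} + v_{7} = v_{5} + v_{9}  ⇒ sig = (2;(1,1))
  P={3,8}:  v_{3} + v_{8} = v_{4} + v_{9}  ⇒ sig = (2;(1,1))
  P={2,3}:  v_{2} + v_{3} = 2·v_{4} + v_{9}  ⇒ sig = (2;(1,2))
  P={2,6}:  v_{2} + v_{6} = 2·v_{8}  ⇒ sig = (2;(2))
  P={4,5,9}:  v_{4} + v_{5} + v_{9} = v_{3}  ⇒ sig = (3;(1))

Signatures (|P|; sorted positive RHS coefficients), sorted:
{ (2;()) ×3,  (2;(1)) ×7,  (2;(1,1)) ×3,  (2;(1,2)),  (2;(2)),  (3;(1)) }


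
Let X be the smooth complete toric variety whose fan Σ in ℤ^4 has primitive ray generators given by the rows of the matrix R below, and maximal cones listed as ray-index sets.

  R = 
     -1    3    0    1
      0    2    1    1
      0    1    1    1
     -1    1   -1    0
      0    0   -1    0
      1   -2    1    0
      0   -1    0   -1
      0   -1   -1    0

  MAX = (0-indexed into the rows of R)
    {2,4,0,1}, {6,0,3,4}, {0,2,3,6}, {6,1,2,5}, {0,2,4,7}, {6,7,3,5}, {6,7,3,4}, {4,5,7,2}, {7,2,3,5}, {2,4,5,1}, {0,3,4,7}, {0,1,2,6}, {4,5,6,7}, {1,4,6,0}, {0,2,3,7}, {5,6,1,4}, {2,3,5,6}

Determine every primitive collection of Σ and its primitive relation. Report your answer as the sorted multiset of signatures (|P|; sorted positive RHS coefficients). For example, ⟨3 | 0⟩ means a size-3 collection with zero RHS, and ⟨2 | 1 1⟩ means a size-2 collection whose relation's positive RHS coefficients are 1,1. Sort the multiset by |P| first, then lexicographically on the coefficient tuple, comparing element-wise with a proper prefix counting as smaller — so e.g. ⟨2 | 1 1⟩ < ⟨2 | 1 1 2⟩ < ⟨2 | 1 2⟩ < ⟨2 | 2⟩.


8 minimal non-faces of Δ(Σ) (on 8 rays):

  {0,5}:  v_{0} + v_{5} = v_{2}  so sig = ⟨2 | 1⟩
  {1,3}:  v_{1} + v_{3} = v_{0}  so sig = ⟨2 | 1⟩
  {1,7}:  v_{1} + v_{7} = v_{2} + v_{4}  so sig = ⟨2 | 1 1⟩
  {2,4,6}:  v_{2} + v_{4} + v_{6} = 0  so sig = ⟨3 | 0⟩
  {0,6,7}:  v_{0} + v_{6} + v_{7} = v_{3}  so sig = ⟨3 | 1⟩
  {3,4,5}:  v_{3} + v_{4} + v_{5} = v_{7}  so sig = ⟨3 | 1⟩
  {2,3,4}:  v_{2} + v_{3} + v_{4} = v_{0} + v_{7}  so sig = ⟨3 | 1 1⟩
  {2,6,7}:  v_{2} + v_{6} + v_{7} = v_{3} + v_{5}  so sig = ⟨3 | 1 1⟩

so the primitive-relation signature multiset is
{ ⟨2 | 1⟩ ×2,  ⟨2 | 1 1⟩,  ⟨3 | 0⟩,  ⟨3 | 1⟩ ×2,  ⟨3 | 1 1⟩ ×2 }


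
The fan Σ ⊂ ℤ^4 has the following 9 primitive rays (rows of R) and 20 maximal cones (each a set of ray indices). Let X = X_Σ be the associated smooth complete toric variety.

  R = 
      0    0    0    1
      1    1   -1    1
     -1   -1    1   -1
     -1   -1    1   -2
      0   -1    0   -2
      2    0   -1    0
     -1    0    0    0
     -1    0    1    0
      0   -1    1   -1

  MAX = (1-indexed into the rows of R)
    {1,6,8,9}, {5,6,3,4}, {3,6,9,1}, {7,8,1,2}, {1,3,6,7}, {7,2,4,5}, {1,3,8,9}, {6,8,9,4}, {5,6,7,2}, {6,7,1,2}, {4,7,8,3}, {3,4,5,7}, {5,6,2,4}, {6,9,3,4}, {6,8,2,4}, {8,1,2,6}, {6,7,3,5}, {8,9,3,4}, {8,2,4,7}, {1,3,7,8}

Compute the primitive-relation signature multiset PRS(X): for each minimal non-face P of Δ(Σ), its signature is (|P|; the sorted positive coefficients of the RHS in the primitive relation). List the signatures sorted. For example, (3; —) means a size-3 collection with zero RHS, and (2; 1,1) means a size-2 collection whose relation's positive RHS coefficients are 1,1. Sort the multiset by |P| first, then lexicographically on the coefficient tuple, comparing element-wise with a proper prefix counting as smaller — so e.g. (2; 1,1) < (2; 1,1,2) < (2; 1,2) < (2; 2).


The 10 primitive collections of Σ (r=9, n=4):

  • {2,3}:  v_{2} + v_{3} = 0 ; sig = (2; —)
  • {1,4}:  v_{1} + v_{4} = v_{3} ; sig = (2; 1)
  • {5,8}:  v_{5} + v_{8} = v_{4} ; sig = (2; 1)
  • {7,9}:  v_{7} + v_{9} = v_{3} ; sig = (2; 1)
  • {2,9}:  v_{2} + v_{9} = v_{6} + v_{8} ; sig = (2; 1,1)
  • {1,5}:  v_{1} + v_{5} = v_{3} + v_{6} + v_{7} ; sig = (2; 1,1,1)
  • {5,9}:  v_{5} + v_{9} = v_{3} + v_{4} + v_{6} ; sig = (2; 1,1,1)
  • {6,7,8}:  v_{6} + v_{7} + v_{8} = 0 ; sig = (3; —)
  • {3,6,8}:  v_{3} + v_{6} + v_{8} = v_{9} ; sig = (3; 1)
  • {4,6,7}:  v_{4} + v_{6} + v_{7} = v_{5} ; sig = (3; 1)

so the primitive-relation signature multiset is
    (2; —)
    (2; 1)
    (2; 1)
    (2; 1)
    (2; 1,1)
    (2; 1,1,1)
    (2; 1,1,1)
    (3; —)
    (3; 1)
    (3; 1)


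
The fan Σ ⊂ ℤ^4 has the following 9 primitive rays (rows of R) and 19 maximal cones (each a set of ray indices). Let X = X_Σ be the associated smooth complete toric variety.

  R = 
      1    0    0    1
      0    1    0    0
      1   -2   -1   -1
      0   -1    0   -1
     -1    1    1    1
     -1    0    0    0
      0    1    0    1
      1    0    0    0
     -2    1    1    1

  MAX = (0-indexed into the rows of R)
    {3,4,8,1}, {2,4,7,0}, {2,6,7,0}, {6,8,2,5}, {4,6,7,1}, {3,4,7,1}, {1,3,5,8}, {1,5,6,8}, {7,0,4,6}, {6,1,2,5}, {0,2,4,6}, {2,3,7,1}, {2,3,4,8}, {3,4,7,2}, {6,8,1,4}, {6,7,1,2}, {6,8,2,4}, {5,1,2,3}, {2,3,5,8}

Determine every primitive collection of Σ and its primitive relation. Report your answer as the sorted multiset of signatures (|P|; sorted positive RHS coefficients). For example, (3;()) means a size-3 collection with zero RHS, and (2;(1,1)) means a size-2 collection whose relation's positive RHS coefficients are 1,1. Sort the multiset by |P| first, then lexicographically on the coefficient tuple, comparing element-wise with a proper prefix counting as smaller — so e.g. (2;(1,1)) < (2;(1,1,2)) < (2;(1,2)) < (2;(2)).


Primitive collections (11):

  P={3,6}:  v_{3} + v_{6} = 0  ⟹  sig = (2;())
  P={5,7}:  v_{5} + v_{7} = 0  ⟹  sig = (2;())
  P={4,5}:  v_{4} + v_{5} = v_{8}  ⟹  sig = (2;(1))
  P={7,8}:  v_{7} + v_{8} = v_{4}  ⟹  sig = (2;(1))
  P={0,1}:  v_{0} + v_{1} = v_{6} + v_{7}  ⟹  sig = (2;(1,1))
  P={0,3}:  v_{0} + v_{3} = v_{2} + v_{4} + v_{7}  ⟹  sig = (2;(1,1,1))
  P={0,5}:  v_{0} + v_{5} = v_{2} + v_{4} + v_{6}  ⟹  sig = (2;(1,1,1))
  P={0,8}:  v_{0} + v_{8} = v_{2} + 2·v_{4} + v_{6}  ⟹  sig = (2;(1,1,2))
  P={1,2,4}:  v_{1} + v_{2} + v_{4} = 0  ⟹  sig = (3;())
  P={1,2,8}:  v_{1} + v_{2} + v_{8} = v_{5}  ⟹  sig = (3;(1))
  P={2,4,6,7}:  v_{2} + v_{4} + v_{6} + v_{7} = v_{0}  ⟹  sig = (4;(1))

Sorted signature multiset PRS(X):
    |P|=2: 8 collections, coeffs (), (), (1), (1), (1,1), (1,1,1), (1,1,1), (1,1,2)
    |P|=3: 2 collections, coeffs (), (1)
    |P|=4: 1 collection, coeffs (1)


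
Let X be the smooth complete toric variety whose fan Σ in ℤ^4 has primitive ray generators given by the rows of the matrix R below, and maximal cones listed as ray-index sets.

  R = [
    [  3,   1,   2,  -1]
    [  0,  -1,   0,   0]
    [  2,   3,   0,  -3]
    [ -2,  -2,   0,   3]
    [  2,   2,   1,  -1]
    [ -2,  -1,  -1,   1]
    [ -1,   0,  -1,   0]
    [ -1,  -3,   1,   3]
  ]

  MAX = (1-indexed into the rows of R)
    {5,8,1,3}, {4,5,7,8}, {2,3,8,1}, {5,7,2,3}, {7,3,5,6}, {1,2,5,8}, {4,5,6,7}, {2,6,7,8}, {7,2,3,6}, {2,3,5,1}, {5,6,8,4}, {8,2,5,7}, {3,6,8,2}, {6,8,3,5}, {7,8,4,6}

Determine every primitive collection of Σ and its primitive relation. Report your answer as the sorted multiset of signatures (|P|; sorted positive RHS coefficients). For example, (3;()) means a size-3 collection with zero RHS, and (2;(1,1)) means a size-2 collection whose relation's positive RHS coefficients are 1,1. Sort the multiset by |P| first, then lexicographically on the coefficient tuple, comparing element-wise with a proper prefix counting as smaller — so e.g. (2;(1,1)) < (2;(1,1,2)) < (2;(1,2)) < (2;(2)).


Primitive collections (9):

  {1,4}:  v_{1} + v_{4} = v_{5} + v_{8}  so sig = (2;(1,1))
  {1,6}:  v_{1} + v_{6} = v_{3} + v_{8}  so sig = (2;(1,1))
  {1,7}:  v_{1} + v_{7} = v_{2} + v_{5}  so sig = (2;(1,1))
  {2,4}:  v_{2} + v_{4} = v_{7} + v_{8}  so sig = (2;(1,1))
  {3,4}:  v_{3} + v_{4} = v_{5} + v_{6}  so sig = (2;(1,1))
  {2,5,6}:  v_{2} + v_{5} + v_{6} = 0  so sig = (3;())
  {3,7,8}:  v_{3} + v_{7} + v_{8} = 0  so sig = (3;())
  {2,3,5,8}:  v_{2} + v_{3} + v_{5} + v_{8} = v_{1}  so sig = (4;(1))
  {5,6,7,8}:  v_{5} + v_{6} + v_{7} + v_{8} = v_{4}  so sig = (4;(1))

Sorted signature multiset PRS(X):
{ (2;(1,1)) ×5,  (3;()) ×2,  (4;(1)) ×2 }


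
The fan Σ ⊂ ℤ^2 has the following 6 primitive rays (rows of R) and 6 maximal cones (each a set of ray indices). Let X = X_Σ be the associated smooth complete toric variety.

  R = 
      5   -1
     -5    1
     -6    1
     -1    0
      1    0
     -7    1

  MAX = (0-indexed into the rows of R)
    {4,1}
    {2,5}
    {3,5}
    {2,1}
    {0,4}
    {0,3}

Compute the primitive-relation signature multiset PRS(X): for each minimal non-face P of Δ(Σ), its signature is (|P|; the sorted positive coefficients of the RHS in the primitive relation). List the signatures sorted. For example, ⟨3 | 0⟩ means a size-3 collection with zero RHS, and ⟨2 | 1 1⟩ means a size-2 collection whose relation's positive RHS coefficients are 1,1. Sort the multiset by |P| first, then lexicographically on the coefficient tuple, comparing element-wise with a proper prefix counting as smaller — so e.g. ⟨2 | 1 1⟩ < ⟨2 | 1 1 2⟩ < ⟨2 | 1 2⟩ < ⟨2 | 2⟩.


Δ(Σ) — 6 vertices, 9 min non-faces:

  P = {0,1}:  v_{0} + v_{1} = 0  ⇒ sig = ⟨2 | 0⟩
  P = {3,4}:  v_{3} + v_{4} = 0  ⇒ sig = ⟨2 | 0⟩
  P = {0,2}:  v_{0} + v_{2} = v_{3}  ⇒ sig = ⟨2 | 1⟩
  P = {1,3}:  v_{1} + v_{3} = v_{2}  ⇒ sig = ⟨2 | 1⟩
  P = {2,3}:  v_{2} + v_{3} = v_{5}  ⇒ sig = ⟨2 | 1⟩
  P = {2,4}:  v_{2} + v_{4} = v_{1}  ⇒ sig = ⟨2 | 1⟩
  P = {4,5}:  v_{4} + v_{5} = v_{2}  ⇒ sig = ⟨2 | 1⟩
  P = {0,5}:  v_{0} + v_{5} = 2·v_{3}  ⇒ sig = ⟨2 | 2⟩
  P = {1,5}:  v_{1} + v_{5} = 2·v_{2}  ⇒ sig = ⟨2 | 2⟩

Sorted signature multiset PRS(X):
    ⟨2 | 0⟩
    ⟨2 | 0⟩
    ⟨2 | 1⟩
    ⟨2 | 1⟩
    ⟨2 | 1⟩
    ⟨2 | 1⟩
    ⟨2 | 1⟩
    ⟨2 | 2⟩
    ⟨2 | 2⟩


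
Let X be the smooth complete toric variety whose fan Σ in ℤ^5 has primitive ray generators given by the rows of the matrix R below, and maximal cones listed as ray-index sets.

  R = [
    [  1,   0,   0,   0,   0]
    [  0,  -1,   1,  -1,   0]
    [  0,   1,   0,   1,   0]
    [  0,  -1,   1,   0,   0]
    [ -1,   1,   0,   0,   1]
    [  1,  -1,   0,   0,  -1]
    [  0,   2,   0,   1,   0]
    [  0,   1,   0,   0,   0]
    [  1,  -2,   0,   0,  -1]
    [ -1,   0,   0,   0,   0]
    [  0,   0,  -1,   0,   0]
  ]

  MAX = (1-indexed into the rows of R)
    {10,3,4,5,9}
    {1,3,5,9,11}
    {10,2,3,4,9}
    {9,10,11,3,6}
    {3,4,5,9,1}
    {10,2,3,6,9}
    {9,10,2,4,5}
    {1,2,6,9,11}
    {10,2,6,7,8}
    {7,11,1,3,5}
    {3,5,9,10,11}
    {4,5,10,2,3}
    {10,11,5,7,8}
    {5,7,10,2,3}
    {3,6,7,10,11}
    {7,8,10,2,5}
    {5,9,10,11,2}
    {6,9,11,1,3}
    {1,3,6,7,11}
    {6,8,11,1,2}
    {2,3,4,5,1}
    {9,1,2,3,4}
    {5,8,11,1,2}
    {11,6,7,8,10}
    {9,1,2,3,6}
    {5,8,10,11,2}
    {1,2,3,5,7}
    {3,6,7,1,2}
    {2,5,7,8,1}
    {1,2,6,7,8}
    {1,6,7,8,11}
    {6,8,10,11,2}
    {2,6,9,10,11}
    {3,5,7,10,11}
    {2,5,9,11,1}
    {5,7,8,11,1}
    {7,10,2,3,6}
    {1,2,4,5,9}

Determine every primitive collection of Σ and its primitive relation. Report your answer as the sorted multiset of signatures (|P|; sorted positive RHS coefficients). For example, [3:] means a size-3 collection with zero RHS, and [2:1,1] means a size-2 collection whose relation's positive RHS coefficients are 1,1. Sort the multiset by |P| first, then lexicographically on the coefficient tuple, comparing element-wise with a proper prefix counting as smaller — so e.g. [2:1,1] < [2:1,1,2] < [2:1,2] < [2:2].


Δ(Σ) — 11 vertices, 12 min non-faces:

  P={1,10}:  v_{1} + v_{10} = 0  ⇒ sig = [2:]
  P={5,6}:  v_{5} + v_{6} = 0  ⇒ sig = [2:]
  P={3,8}:  v_{3} + v_{8} = v_{7}  ⇒ sig = [2:1]
  P={8,9}:  v_{8} + v_{9} = v_{6}  ⇒ sig = [2:1]
  P={4,8}:  v_{4} + v_{8} = v_{2} + v_{3}  ⇒ sig = [2:1,1]
  P={4,11}:  v_{4} + v_{11} = v_{5} + v_{9}  ⇒ sig = [2:1,1]
  P={7,9}:  v_{7} + v_{9} = v_{3} + v_{6}  ⇒ sig = [2:1,1]
  P={4,6}:  v_{4} + v_{6} = v_{2} + v_{3} + v_{9}  ⇒ sig = [2:1,1,1]
  P={4,7}:  v_{4} + v_{7} = v_{2} + 2·v_{3}  ⇒ sig = [2:1,2]
  P={2,3,11}:  v_{2} + v_{3} + v_{11} = 0  ⇒ sig = [3:]
  P={2,7,11}:  v_{2} + v_{7} + v_{11} = v_{8}  ⇒ sig = [3:1]
  P={2,3,5,9}:  v_{2} + v_{3} + v_{5} + v_{9} = v_{4}  ⇒ sig = [4:1]

so the primitive-relation signature multiset is
{ [2:] ×2,  [2:1] ×2,  [2:1,1] ×3,  [2:1,1,1],  [2:1,2],  [3:],  [3:1],  [4:1] }


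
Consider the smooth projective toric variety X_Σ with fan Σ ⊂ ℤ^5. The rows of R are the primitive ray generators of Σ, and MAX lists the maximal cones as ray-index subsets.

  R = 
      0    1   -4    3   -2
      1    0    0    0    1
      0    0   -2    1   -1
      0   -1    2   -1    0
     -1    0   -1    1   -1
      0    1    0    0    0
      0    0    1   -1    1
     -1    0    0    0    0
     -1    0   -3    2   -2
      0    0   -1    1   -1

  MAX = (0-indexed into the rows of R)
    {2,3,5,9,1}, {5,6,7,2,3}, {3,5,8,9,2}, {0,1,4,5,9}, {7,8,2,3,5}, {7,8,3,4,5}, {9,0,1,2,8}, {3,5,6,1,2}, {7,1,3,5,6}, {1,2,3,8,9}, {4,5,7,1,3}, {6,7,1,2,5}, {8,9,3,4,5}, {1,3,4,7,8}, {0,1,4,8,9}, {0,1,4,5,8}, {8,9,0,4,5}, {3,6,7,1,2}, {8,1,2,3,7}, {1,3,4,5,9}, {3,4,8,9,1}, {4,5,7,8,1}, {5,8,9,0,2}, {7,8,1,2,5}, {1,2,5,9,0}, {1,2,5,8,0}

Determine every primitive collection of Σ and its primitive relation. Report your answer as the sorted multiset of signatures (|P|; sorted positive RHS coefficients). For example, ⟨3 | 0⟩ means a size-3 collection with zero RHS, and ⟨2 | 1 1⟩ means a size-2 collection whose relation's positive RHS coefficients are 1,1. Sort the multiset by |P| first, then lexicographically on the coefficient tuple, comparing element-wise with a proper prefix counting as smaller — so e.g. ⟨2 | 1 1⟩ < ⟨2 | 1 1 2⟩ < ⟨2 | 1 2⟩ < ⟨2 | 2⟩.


Δ(Σ) — 10 vertices, 11 min non-faces:

  {6,9}:  v_{6} + v_{9} = 0  so sig = ⟨2 | 0⟩
  {2,4}:  v_{2} + v_{4} = v_{8}  so sig = ⟨2 | 1⟩
  {4,6}:  v_{4} + v_{6} = v_{7}  so sig = ⟨2 | 1⟩
  {7,9}:  v_{7} + v_{9} = v_{4}  so sig = ⟨2 | 1⟩
  {6,8}:  v_{6} + v_{8} = v_{2} + v_{7}  so sig = ⟨2 | 1 1⟩
  {0,6}:  v_{0} + v_{6} = v_{1} + v_{5} + v_{8}  so sig = ⟨2 | 1 1 1⟩
  {0,7}:  v_{0} + v_{7} = v_{1} + v_{4} + v_{5} + v_{8}  so sig = ⟨2 | 1 1 1 1⟩
  {0,3}:  v_{0} + v_{3} = 2·v_{9}  so sig = ⟨2 | 2⟩
  {1,3,5,8}:  v_{1} + v_{3} + v_{5} + v_{8} = v_{9}  so sig = ⟨4 | 1⟩
  {1,5,8,9}:  v_{1} + v_{5} + v_{8} + v_{9} = v_{0}  so sig = ⟨4 | 1⟩
  {1,2,3,5,7}:  v_{1} + v_{2} + v_{3} + v_{5} + v_{7} = 0  so sig = ⟨5 | 0⟩

so the primitive-relation signature multiset is
    ⟨2 | 0⟩
    ⟨2 | 1⟩
    ⟨2 | 1⟩
    ⟨2 | 1⟩
    ⟨2 | 1 1⟩
    ⟨2 | 1 1 1⟩
    ⟨2 | 1 1 1 1⟩
    ⟨2 | 2⟩
    ⟨4 | 1⟩
    ⟨4 | 1⟩
    ⟨5 | 0⟩


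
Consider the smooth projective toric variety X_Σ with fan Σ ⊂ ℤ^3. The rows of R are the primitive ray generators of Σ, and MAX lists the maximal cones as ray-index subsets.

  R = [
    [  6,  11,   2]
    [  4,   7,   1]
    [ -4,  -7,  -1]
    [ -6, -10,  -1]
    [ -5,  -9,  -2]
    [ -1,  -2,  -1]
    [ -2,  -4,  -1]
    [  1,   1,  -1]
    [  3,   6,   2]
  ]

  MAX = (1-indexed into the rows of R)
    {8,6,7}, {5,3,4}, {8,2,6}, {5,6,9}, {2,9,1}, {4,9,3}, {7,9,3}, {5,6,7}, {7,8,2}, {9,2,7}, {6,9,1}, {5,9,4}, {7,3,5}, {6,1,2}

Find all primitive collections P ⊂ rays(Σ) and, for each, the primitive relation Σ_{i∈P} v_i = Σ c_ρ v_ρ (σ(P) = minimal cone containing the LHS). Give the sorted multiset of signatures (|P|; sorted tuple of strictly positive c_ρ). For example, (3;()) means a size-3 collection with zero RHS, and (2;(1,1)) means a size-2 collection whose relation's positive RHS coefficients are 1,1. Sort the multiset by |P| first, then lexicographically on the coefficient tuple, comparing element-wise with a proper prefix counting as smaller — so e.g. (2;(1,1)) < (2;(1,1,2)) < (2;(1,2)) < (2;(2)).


Primitive collections (20):

  P = {2,3}:  v_{2} + v_{3} = 0 — sig = (2;())
  P = {1,7}:  v_{1} + v_{7} = v_{2} — sig = (2;(1))
  P = {2,5}:  v_{2} + v_{5} = v_{6} — sig = (2;(1))
  P = {3,6}:  v_{3} + v_{6} = v_{5} — sig = (2;(1))
  P = {4,8}:  v_{4} + v_{8} = v_{5} — sig = (2;(1))
  P = {8,9}:  v_{8} + v_{9} = v_{2} — sig = (2;(1))
  P = {1,3}:  v_{1} + v_{3} = v_{6} + v_{9} — sig = (2;(1,1))
  P = {2,4}:  v_{2} + v_{4} = v_{5} + v_{9} — sig = (2;(1,1))
  P = {3,8}:  v_{3} + v_{8} = v_{6} + v_{7} — sig = (2;(1,1))
  P = {1,4}:  v_{1} + v_{4} = v_{5} + v_{6} + 2·v_{9} — sig = (2;(1,1,2))
  P = {1,5}:  v_{1} + v_{5} = 2·v_{6} + v_{9} — sig = (2;(1,2))
  P = {1,8}:  v_{1} + v_{8} = 2·v_{2} + v_{6} — sig = (2;(1,2))
  P = {4,6}:  v_{4} + v_{6} = 2·v_{5} + v_{9} — sig = (2;(1,2))
  P = {5,8}:  v_{5} + v_{8} = 2·v_{6} + v_{7} — sig = (2;(1,2))
  P = {4,7}:  v_{4} + v_{7} = 2·v_{3} — sig = (2;(2))
  P = {6,7,9}:  v_{6} + v_{7} + v_{9} = 0 — sig = (3;())
  P = {2,6,7}:  v_{2} + v_{6} + v_{7} = v_{8} — sig = (3;(1))
  P = {2,6,9}:  v_{2} + v_{6} + v_{9} = v_{1} — sig = (3;(1))
  P = {3,5,9}:  v_{3} + v_{5} + v_{9} = v_{4} — sig = (3;(1))
  P = {5,7,9}:  v_{5} + v_{7} + v_{9} = v_{3} — sig = (3;(1))

Signatures (|P|; sorted positive RHS coefficients), sorted:
    (2;())
    (2;(1))
    (2;(1))
    (2;(1))
    (2;(1))
    (2;(1))
    (2;(1,1))
    (2;(1,1))
    (2;(1,1))
    (2;(1,1,2))
    (2;(1,2))
    (2;(1,2))
    (2;(1,2))
    (2;(1,2))
    (2;(2))
    (3;())
    (3;(1))
    (3;(1))
    (3;(1))
    (3;(1))


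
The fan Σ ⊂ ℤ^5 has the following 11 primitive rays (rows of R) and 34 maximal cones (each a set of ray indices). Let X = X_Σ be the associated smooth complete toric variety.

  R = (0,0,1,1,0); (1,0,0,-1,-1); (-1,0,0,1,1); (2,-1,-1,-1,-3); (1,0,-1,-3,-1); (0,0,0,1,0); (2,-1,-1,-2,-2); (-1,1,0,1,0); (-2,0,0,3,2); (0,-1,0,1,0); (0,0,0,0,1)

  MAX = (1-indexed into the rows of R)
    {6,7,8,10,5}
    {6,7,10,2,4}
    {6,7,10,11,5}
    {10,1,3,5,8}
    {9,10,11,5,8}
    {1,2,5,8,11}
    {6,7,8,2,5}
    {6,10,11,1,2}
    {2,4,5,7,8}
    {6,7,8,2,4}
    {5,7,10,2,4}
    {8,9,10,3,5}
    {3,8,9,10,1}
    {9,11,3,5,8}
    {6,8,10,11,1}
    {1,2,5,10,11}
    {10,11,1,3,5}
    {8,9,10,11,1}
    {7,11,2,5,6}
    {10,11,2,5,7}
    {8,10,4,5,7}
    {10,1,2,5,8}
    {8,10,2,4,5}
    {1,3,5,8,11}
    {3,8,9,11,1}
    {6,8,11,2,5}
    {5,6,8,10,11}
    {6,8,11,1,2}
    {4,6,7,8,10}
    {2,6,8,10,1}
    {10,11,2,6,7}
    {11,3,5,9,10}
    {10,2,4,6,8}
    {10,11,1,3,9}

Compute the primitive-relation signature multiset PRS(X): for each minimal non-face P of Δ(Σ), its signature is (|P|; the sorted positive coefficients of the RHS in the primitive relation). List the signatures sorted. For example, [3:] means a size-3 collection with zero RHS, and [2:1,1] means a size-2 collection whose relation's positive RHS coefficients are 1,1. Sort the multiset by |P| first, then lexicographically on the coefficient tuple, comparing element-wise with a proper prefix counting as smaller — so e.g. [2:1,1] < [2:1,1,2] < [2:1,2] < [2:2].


The 20 primitive collections of Σ (r=11, n=5):

  • {2,3}:  v_{2} + v_{3} = 0  →  sig = [2:]
  • {4,11}:  v_{4} + v_{11} = v_{6} + v_{7}  →  sig = [2:1,1]
  • {2,9}:  v_{2} + v_{9} = v_{8} + v_{10} + v_{11}  →  sig = [2:1,1,1]
  • {3,4}:  v_{3} + v_{4} = v_{7} + v_{8} + v_{10}  →  sig = [2:1,1,1]
  • {3,6}:  v_{3} + v_{6} = v_{8} + v_{10} + v_{11}  →  sig = [2:1,1,1]
  • {3,7}:  v_{3} + v_{7} = v_{5} + v_{6} + v_{10}  →  sig = [2:1,1,1]
  • {7,9}:  v_{7} + v_{9} = v_{5} + v_{6} + v_{8} + 2·v_{10} + v_{11}  →  sig = [2:1,1,1,1,2]
  • {4,9}:  v_{4} + v_{9} = v_{5} + 2·v_{6} + v_{8} + 2·v_{10}  →  sig = [2:1,1,2,2]
  • {1,7}:  v_{1} + v_{7} = 2·v_{2} + v_{10}  →  sig = [2:1,2]
  • {1,4}:  v_{1} + v_{4} = 3·v_{2} + v_{8} + 2·v_{10}  →  sig = [2:1,2,3]
  • {6,9}:  v_{6} + v_{9} = 2·v_{8} + 2·v_{10} + 2·v_{11}  →  sig = [2:2,2,2]
  • {1,5,6}:  v_{1} + v_{5} + v_{6} = v_{2}  →  sig = [3:1]
  • {1,5,9}:  v_{1} + v_{5} + v_{9} = v_{3}  →  sig = [3:1]
  • {4,5,6}:  v_{4} + v_{5} + v_{6} = 2·v_{7} + v_{8}  →  sig = [3:1,2]
  • {7,8,11}:  v_{7} + v_{8} + v_{11} = v_{5} + 2·v_{6}  →  sig = [3:1,2]
  • {2,5,6,10}:  v_{2} + v_{5} + v_{6} + v_{10} = v_{7}  →  sig = [4:1]
  • {2,7,8,10}:  v_{2} + v_{7} + v_{8} + v_{10} = v_{4}  →  sig = [4:1]
  • {2,8,10,11}:  v_{2} + v_{8} + v_{10} + v_{11} = v_{6}  →  sig = [4:1]
  • {3,8,10,11}:  v_{3} + v_{8} + v_{10} + v_{11} = v_{9}  →  sig = [4:1]
  • {1,5,8,10,11}:  v_{1} + v_{5} + v_{8} + v_{10} + v_{11} = 0  →  sig = [5:]

Signatures (|P|; sorted positive RHS coefficients), sorted:
    [2:]
    [2:1,1]
    [2:1,1,1]
    [2:1,1,1]
    [2:1,1,1]
    [2:1,1,1]
    [2:1,1,1,1,2]
    [2:1,1,2,2]
    [2:1,2]
    [2:1,2,3]
    [2:2,2,2]
    [3:1]
    [3:1]
    [3:1,2]
    [3:1,2]
    [4:1]
    [4:1]
    [4:1]
    [4:1]
    [5:]


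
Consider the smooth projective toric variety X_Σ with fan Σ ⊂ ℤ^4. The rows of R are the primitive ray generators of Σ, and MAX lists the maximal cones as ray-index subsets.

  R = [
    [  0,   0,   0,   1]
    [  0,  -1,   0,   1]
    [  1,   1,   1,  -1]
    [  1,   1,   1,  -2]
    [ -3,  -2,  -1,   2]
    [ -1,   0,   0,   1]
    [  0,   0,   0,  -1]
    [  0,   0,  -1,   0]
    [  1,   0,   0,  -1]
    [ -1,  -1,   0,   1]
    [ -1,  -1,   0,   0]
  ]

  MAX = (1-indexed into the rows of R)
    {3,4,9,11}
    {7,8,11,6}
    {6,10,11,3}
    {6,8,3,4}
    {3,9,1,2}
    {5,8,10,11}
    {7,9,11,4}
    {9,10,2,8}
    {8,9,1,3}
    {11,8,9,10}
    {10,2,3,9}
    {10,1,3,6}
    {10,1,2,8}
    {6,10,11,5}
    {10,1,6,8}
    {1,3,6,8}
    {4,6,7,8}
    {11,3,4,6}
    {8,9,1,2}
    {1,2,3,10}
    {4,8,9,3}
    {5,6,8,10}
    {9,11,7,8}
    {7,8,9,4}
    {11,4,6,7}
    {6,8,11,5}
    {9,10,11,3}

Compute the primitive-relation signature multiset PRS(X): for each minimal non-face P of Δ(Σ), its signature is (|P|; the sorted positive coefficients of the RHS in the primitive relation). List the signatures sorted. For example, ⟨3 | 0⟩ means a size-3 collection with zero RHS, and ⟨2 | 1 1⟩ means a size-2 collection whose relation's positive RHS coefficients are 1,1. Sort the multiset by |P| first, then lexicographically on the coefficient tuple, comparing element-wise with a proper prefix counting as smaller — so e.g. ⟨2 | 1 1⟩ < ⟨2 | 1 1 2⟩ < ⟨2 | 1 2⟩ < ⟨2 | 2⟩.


The 23 primitive collections of Σ (r=11, n=4):

  {1,7}:  v_{1} + v_{7} = 0  →  sig = ⟨2 | 0⟩
  {6,9}:  v_{6} + v_{9} = 0  →  sig = ⟨2 | 0⟩
  {1,4}:  v_{1} + v_{4} = v_{3}  →  sig = ⟨2 | 1⟩
  {1,11}:  v_{1} + v_{11} = v_{10}  →  sig = ⟨2 | 1⟩
  {3,7}:  v_{3} + v_{7} = v_{4}  →  sig = ⟨2 | 1⟩
  {7,10}:  v_{7} + v_{10} = v_{11}  →  sig = ⟨2 | 1⟩
  {2,6}:  v_{2} + v_{6} = v_{1} + v_{10}  →  sig = ⟨2 | 1 1⟩
  {2,7}:  v_{2} + v_{7} = v_{9} + v_{10}  →  sig = ⟨2 | 1 1⟩
  {3,5}:  v_{3} + v_{5} = v_{6} + v_{11}  →  sig = ⟨2 | 1 1⟩
  {4,10}:  v_{4} + v_{10} = v_{3} + v_{11}  →  sig = ⟨2 | 1 1⟩
  {2,4}:  v_{2} + v_{4} = v_{3} + v_{9} + v_{10}  →  sig = ⟨2 | 1 1 1⟩
  {4,5}:  v_{4} + v_{5} = v_{6} + v_{7} + v_{11}  →  sig = ⟨2 | 1 1 1⟩
  {5,9}:  v_{5} + v_{9} = v_{8} + v_{10} + v_{11}  →  sig = ⟨2 | 1 1 1⟩
  {1,5}:  v_{1} + v_{5} = v_{6} + v_{8} + 2·v_{10}  →  sig = ⟨2 | 1 1 2⟩
  {5,7}:  v_{5} + v_{7} = v_{6} + v_{8} + 2·v_{11}  →  sig = ⟨2 | 1 1 2⟩
  {2,11}:  v_{2} + v_{11} = v_{9} + 2·v_{10}  →  sig = ⟨2 | 1 2⟩
  {2,5}:  v_{2} + v_{5} = v_{8} + 3·v_{10}  →  sig = ⟨2 | 1 3⟩
  {3,8,10}:  v_{3} + v_{8} + v_{10} = 0  →  sig = ⟨3 | 0⟩
  {1,9,10}:  v_{1} + v_{9} + v_{10} = v_{2}  →  sig = ⟨3 | 1⟩
  {3,8,11}:  v_{3} + v_{8} + v_{11} = v_{7}  →  sig = ⟨3 | 1⟩
  {2,3,8}:  v_{2} + v_{3} + v_{8} = v_{1} + v_{9}  →  sig = ⟨3 | 1 1⟩
  {4,8,11}:  v_{4} + v_{8} + v_{11} = 2·v_{7}  →  sig = ⟨3 | 2⟩
  {6,8,10,11}:  v_{6} + v_{8} + v_{10} + v_{11} = v_{5}  →  sig = ⟨4 | 1⟩

so the primitive-relation signature multiset is
{ ⟨2 | 0⟩ ×2,  ⟨2 | 1⟩ ×4,  ⟨2 | 1 1⟩ ×4,  ⟨2 | 1 1 1⟩ ×3,  ⟨2 | 1 1 2⟩ ×2,  ⟨2 | 1 2⟩,  ⟨2 | 1 3⟩,  ⟨3 | 0⟩,  ⟨3 | 1⟩ ×2,  ⟨3 | 1 1⟩,  ⟨3 | 2⟩,  ⟨4 | 1⟩ }


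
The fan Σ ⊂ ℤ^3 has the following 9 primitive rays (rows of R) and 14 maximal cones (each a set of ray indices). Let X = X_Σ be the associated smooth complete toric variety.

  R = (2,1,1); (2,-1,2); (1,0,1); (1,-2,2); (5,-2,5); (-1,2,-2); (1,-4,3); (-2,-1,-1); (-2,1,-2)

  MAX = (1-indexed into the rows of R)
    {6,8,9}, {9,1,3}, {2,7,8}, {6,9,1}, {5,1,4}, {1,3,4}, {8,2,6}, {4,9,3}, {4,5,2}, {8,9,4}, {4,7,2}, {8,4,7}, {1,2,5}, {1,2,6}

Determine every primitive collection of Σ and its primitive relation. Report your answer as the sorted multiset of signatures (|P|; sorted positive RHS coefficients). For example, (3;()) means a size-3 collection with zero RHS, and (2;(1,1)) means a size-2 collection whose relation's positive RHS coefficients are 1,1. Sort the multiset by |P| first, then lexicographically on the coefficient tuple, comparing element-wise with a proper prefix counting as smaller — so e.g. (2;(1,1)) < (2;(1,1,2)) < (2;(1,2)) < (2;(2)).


Minimal non-faces — 18 found among 9 rays, 14 max cones:

  P = {1,8}:  v_{1} + v_{8} = 0  ⟹  sig = (2;())
  P = {2,9}:  v_{2} + v_{9} = 0  ⟹  sig = (2;())
  P = {4,6}:  v_{4} + v_{6} = 0  ⟹  sig = (2;())
  P = {1,7}:  v_{1} + v_{7} = v_{2} + v_{4}  ⟹  sig = (2;(1,1))
  P = {2,3}:  v_{2} + v_{3} = v_{1} + v_{4}  ⟹  sig = (2;(1,1))
  P = {3,6}:  v_{3} + v_{6} = v_{1} + v_{9}  ⟹  sig = (2;(1,1))
  P = {3,8}:  v_{3} + v_{8} = v_{4} + v_{9}  ⟹  sig = (2;(1,1))
  P = {5,6}:  v_{5} + v_{6} = v_{1} + v_{2}  ⟹  sig = (2;(1,1))
  P = {5,8}:  v_{5} + v_{8} = v_{2} + v_{4}  ⟹  sig = (2;(1,1))
  P = {5,9}:  v_{5} + v_{9} = v_{1} + v_{4}  ⟹  sig = (2;(1,1))
  P = {6,7}:  v_{6} + v_{7} = v_{2} + v_{8}  ⟹  sig = (2;(1,1))
  P = {7,9}:  v_{7} + v_{9} = v_{4} + v_{8}  ⟹  sig = (2;(1,1))
  P = {3,7}:  v_{3} + v_{7} = 2·v_{4}  ⟹  sig = (2;(2))
  P = {3,5}:  v_{3} + v_{5} = 2·v_{1} + 2·v_{4}  ⟹  sig = (2;(2,2))
  P = {5,7}:  v_{5} + v_{7} = 2·v_{2} + 2·v_{4}  ⟹  sig = (2;(2,2))
  P = {1,2,4}:  v_{1} + v_{2} + v_{4} = v_{5}  ⟹  sig = (3;(1))
  P = {1,4,9}:  v_{1} + v_{4} + v_{9} = v_{3}  ⟹  sig = (3;(1))
  P = {2,4,8}:  v_{2} + v_{4} + v_{8} = v_{7}  ⟹  sig = (3;(1))

Hence PRS(X_Σ) =
    (2;())
    (2;())
    (2;())
    (2;(1,1))
    (2;(1,1))
    (2;(1,1))
    (2;(1,1))
    (2;(1,1))
    (2;(1,1))
    (2;(1,1))
    (2;(1,1))
    (2;(1,1))
    (2;(2))
    (2;(2,2))
    (2;(2,2))
    (3;(1))
    (3;(1))
    (3;(1))


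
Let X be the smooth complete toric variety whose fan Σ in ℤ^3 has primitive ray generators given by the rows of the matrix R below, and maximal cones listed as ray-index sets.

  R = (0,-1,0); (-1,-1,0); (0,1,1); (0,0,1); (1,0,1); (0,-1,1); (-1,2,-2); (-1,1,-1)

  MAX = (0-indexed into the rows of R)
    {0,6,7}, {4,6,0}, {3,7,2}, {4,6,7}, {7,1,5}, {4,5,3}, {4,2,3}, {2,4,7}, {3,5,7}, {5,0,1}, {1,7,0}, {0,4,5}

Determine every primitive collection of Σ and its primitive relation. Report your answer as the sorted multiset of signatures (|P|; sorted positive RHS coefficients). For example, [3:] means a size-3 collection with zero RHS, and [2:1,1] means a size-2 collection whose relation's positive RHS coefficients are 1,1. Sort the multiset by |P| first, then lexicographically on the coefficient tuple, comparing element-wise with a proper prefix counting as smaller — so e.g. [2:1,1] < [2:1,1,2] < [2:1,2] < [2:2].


Primitive collections (14):

  P = {0,2}:  v_{0} + v_{2} = v_{3} — sig = [2:1]
  P = {0,3}:  v_{0} + v_{3} = v_{5} — sig = [2:1]
  P = {1,4}:  v_{1} + v_{4} = v_{5} — sig = [2:1]
  P = {5,6}:  v_{5} + v_{6} = v_{7} — sig = [2:1]
  P = {1,2}:  v_{1} + v_{2} = v_{3} + v_{5} + v_{7} — sig = [2:1,1,1]
  P = {1,3}:  v_{1} + v_{3} = 2·v_{5} + v_{7} — sig = [2:1,2]
  P = {1,6}:  v_{1} + v_{6} = v_{0} + 2·v_{7} — sig = [2:1,2]
  P = {3,6}:  v_{3} + v_{6} = v_{4} + 2·v_{7} — sig = [2:1,2]
  P = {2,5}:  v_{2} + v_{5} = 2·v_{3} — sig = [2:2]
  P = {2,6}:  v_{2} + v_{6} = 2·v_{4} + 3·v_{7} — sig = [2:2,3]
  P = {0,4,7}:  v_{0} + v_{4} + v_{7} = 0 — sig = [3:]
  P = {0,5,7}:  v_{0} + v_{5} + v_{7} = v_{1} — sig = [3:1]
  P = {3,4,7}:  v_{3} + v_{4} + v_{7} = v_{2} — sig = [3:1]
  P = {4,5,7}:  v_{4} + v_{5} + v_{7} = v_{3} — sig = [3:1]

Sorted signature multiset PRS(X):
    |P|=2: 10 collections, coeffs (1), (1), (1), (1), (1,1,1), (1,2), (1,2), (1,2), (2), (2,3)
    |P|=3: 4 collections, coeffs (), (1), (1), (1)


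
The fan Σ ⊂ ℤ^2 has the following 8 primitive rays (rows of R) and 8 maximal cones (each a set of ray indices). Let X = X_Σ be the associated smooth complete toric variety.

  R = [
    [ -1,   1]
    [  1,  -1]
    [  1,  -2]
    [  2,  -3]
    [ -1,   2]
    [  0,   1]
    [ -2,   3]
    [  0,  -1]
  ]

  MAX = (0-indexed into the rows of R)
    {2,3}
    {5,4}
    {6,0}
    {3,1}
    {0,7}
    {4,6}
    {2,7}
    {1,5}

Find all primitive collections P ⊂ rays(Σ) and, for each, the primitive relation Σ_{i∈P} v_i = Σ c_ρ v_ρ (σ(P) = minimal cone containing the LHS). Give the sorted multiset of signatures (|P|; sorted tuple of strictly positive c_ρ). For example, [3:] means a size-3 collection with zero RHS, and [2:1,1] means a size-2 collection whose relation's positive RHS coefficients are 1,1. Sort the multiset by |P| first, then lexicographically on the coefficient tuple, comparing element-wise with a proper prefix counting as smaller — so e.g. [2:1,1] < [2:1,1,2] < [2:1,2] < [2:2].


The 20 primitive collections of Σ (r=8, n=2):

  {0,1}:  v_{0} + v_{1} = 0  ⇒ sig = [2:]
  {2,4}:  v_{2} + v_{4} = 0  ⇒ sig = [2:]
  {3,6}:  v_{3} + v_{6} = 0  ⇒ sig = [2:]
  {5,7}:  v_{5} + v_{7} = 0  ⇒ sig = [2:]
  {0,2}:  v_{0} + v_{2} = v_{7}  ⇒ sig = [2:1]
  {0,3}:  v_{0} + v_{3} = v_{2}  ⇒ sig = [2:1]
  {0,4}:  v_{0} + v_{4} = v_{6}  ⇒ sig = [2:1]
  {0,5}:  v_{0} + v_{5} = v_{4}  ⇒ sig = [2:1]
  {1,2}:  v_{1} + v_{2} = v_{3}  ⇒ sig = [2:1]
  {1,4}:  v_{1} + v_{4} = v_{5}  ⇒ sig = [2:1]
  {1,6}:  v_{1} + v_{6} = v_{4}  ⇒ sig = [2:1]
  {1,7}:  v_{1} + v_{7} = v_{2}  ⇒ sig = [2:1]
  {2,5}:  v_{2} + v_{5} = v_{1}  ⇒ sig = [2:1]
  {2,6}:  v_{2} + v_{6} = v_{0}  ⇒ sig = [2:1]
  {3,4}:  v_{3} + v_{4} = v_{1}  ⇒ sig = [2:1]
  {4,7}:  v_{4} + v_{7} = v_{0}  ⇒ sig = [2:1]
  {3,5}:  v_{3} + v_{5} = 2·v_{1}  ⇒ sig = [2:2]
  {3,7}:  v_{3} + v_{7} = 2·v_{2}  ⇒ sig = [2:2]
  {5,6}:  v_{5} + v_{6} = 2·v_{4}  ⇒ sig = [2:2]
  {6,7}:  v_{6} + v_{7} = 2·v_{0}  ⇒ sig = [2:2]

Signatures (|P|; sorted positive RHS coefficients), sorted:
    |P|=2: 20 collections, coeffs (), (), (), (), (1), (1), (1), (1), (1), (1), (1), (1), (1), (1), (1), (1), (2), (2), (2), (2)


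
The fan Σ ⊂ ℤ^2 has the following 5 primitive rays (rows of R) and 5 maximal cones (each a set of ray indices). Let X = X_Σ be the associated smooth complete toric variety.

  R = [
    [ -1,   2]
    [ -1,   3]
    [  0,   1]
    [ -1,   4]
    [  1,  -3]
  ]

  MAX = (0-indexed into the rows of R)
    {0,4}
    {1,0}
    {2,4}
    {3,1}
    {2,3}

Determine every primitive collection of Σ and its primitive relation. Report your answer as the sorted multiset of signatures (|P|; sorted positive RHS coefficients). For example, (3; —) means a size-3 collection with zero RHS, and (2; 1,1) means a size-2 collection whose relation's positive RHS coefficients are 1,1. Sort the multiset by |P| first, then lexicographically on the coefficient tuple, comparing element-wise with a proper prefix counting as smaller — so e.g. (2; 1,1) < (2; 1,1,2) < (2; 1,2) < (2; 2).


Δ(Σ) — 5 vertices, 5 min non-faces:

  • {1,4}:  v_{1} + v_{4} = 0  so sig = (2; —)
  • {0,2}:  v_{0} + v_{2} = v_{1}  so sig = (2; 1)
  • {1,2}:  v_{1} + v_{2} = v_{3}  so sig = (2; 1)
  • {3,4}:  v_{3} + v_{4} = v_{2}  so sig = (2; 1)
  • {0,3}:  v_{0} + v_{3} = 2·v_{1}  so sig = (2; 2)

Signatures (|P|; sorted positive RHS coefficients), sorted:
    (2; —)
    (2; 1)
    (2; 1)
    (2; 1)
    (2; 2)


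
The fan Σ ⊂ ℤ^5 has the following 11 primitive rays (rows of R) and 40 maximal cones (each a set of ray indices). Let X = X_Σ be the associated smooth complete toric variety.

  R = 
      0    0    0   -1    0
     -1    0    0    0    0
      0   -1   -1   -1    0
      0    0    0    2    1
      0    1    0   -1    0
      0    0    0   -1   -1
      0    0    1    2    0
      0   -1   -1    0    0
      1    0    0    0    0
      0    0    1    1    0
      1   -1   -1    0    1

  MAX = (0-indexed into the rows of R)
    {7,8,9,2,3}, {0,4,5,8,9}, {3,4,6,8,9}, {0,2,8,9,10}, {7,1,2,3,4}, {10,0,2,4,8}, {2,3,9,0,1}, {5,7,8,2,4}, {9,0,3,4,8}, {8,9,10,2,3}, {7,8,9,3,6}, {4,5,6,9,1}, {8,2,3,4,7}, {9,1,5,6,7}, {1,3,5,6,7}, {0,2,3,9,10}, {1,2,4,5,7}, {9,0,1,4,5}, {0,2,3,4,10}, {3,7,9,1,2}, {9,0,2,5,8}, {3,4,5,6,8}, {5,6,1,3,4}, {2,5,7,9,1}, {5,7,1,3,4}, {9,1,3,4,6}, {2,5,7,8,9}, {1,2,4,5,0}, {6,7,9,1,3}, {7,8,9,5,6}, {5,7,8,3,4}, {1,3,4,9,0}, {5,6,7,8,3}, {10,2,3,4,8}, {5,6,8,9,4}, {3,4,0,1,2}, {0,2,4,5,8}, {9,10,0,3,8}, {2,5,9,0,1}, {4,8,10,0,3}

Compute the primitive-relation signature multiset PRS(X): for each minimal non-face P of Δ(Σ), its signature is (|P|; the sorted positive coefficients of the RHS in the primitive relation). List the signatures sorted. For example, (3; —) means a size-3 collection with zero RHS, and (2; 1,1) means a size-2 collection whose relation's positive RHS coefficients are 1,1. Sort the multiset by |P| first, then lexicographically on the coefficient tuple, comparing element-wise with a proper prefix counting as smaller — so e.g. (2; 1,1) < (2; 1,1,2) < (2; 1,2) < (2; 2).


Σ has 16 primitive collections:

  P = {1,8}:  v_{1} + v_{8} = 0  →  sig = (2; —)
  P = {0,6}:  v_{0} + v_{6} = v_{9}  →  sig = (2; 1)
  P = {0,7}:  v_{0} + v_{7} = v_{2}  →  sig = (2; 1)
  P = {2,6}:  v_{2} + v_{6} = v_{7} + v_{9}  →  sig = (2; 1,1)
  P = {5,10}:  v_{5} + v_{10} = v_{2} + v_{8}  →  sig = (2; 1,1)
  P = {1,10}:  v_{1} + v_{10} = v_{0} + v_{2} + v_{3}  →  sig = (2; 1,1,1)
  P = {6,10}:  v_{6} + v_{10} = v_{2} + v_{3} + v_{8} + v_{9}  →  sig = (2; 1,1,1,1)
  P = {7,10}:  v_{7} + v_{10} = 2·v_{2} + v_{3} + v_{8}  →  sig = (2; 1,1,2)
  P = {0,3,5}:  v_{0} + v_{3} + v_{5} = 0  →  sig = (3; —)
  P = {4,7,9}:  v_{4} + v_{7} + v_{9} = 0  →  sig = (3; —)
  P = {2,3,5}:  v_{2} + v_{3} + v_{5} = v_{7}  →  sig = (3; 1)
  P = {2,4,9}:  v_{2} + v_{4} + v_{9} = v_{0}  →  sig = (3; 1)
  P = {3,5,9}:  v_{3} + v_{5} + v_{9} = v_{6}  →  sig = (3; 1)
  P = {4,6,7}:  v_{4} + v_{6} + v_{7} = v_{3} + v_{5}  →  sig = (3; 1,1)
  P = {4,9,10}:  v_{4} + v_{9} + v_{10} = 2·v_{0} + v_{3} + v_{8}  →  sig = (3; 1,1,2)
  P = {0,2,3,8}:  v_{0} + v_{2} + v_{3} + v_{8} = v_{10}  →  sig = (4; 1)

Sorted signature multiset PRS(X):
    |P|=2: 8 collections, coeffs (), (1), (1), (1,1), (1,1), (1,1,1), (1,1,1,1), (1,1,2)
    |P|=3: 7 collections, coeffs (), (), (1), (1), (1), (1,1), (1,1,2)
    |P|=4: 1 collection, coeffs (1)


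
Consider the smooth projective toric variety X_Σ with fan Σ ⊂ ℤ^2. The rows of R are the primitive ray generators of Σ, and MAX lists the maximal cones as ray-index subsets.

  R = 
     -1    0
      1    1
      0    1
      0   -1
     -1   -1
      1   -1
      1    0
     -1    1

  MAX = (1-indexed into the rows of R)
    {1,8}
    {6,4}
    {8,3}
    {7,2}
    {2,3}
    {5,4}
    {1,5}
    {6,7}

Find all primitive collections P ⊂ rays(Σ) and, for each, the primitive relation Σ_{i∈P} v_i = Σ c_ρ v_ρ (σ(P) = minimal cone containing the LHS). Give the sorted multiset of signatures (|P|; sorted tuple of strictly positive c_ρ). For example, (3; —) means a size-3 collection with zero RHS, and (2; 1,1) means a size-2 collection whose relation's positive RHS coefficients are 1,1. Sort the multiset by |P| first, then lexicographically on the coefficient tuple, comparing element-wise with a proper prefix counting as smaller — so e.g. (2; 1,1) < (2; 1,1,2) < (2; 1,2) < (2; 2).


Minimal non-faces — 20 found among 8 rays, 8 max cones:

  {1,7}:  v_{1} + v_{7} = 0  →  sig = (2; —)
  {2,5}:  v_{2} + v_{5} = 0  →  sig = (2; —)
  {3,4}:  v_{3} + v_{4} = 0  →  sig = (2; —)
  {6,8}:  v_{6} + v_{8} = 0  →  sig = (2; —)
  {1,2}:  v_{1} + v_{2} = v_{3}  →  sig = (2; 1)
  {1,3}:  v_{1} + v_{3} = v_{8}  →  sig = (2; 1)
  {1,4}:  v_{1} + v_{4} = v_{5}  →  sig = (2; 1)
  {1,6}:  v_{1} + v_{6} = v_{4}  →  sig = (2; 1)
  {2,4}:  v_{2} + v_{4} = v_{7}  →  sig = (2; 1)
  {3,5}:  v_{3} + v_{5} = v_{1}  →  sig = (2; 1)
  {3,6}:  v_{3} + v_{6} = v_{7}  →  sig = (2; 1)
  {3,7}:  v_{3} + v_{7} = v_{2}  →  sig = (2; 1)
  {4,7}:  v_{4} + v_{7} = v_{6}  →  sig = (2; 1)
  {4,8}:  v_{4} + v_{8} = v_{1}  →  sig = (2; 1)
  {5,7}:  v_{5} + v_{7} = v_{4}  →  sig = (2; 1)
  {7,8}:  v_{7} + v_{8} = v_{3}  →  sig = (2; 1)
  {2,6}:  v_{2} + v_{6} = 2·v_{7}  →  sig = (2; 2)
  {2,8}:  v_{2} + v_{8} = 2·v_{3}  →  sig = (2; 2)
  {5,6}:  v_{5} + v_{6} = 2·v_{4}  →  sig = (2; 2)
  {5,8}:  v_{5} + v_{8} = 2·v_{1}  →  sig = (2; 2)

Hence PRS(X_Σ) =
    (2; —)
    (2; —)
    (2; —)
    (2; —)
    (2; 1)
    (2; 1)
    (2; 1)
    (2; 1)
    (2; 1)
    (2; 1)
    (2; 1)
    (2; 1)
    (2; 1)
    (2; 1)
    (2; 1)
    (2; 1)
    (2; 2)
    (2; 2)
    (2; 2)
    (2; 2)
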